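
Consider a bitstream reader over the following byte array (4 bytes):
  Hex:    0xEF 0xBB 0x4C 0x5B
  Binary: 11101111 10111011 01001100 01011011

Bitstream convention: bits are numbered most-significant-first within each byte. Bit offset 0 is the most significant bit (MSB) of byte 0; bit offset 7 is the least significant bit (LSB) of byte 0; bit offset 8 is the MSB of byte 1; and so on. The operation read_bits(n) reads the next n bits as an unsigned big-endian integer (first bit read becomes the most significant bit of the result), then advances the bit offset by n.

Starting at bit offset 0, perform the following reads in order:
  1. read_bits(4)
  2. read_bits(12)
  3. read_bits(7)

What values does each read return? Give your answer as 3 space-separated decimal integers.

Read 1: bits[0:4] width=4 -> value=14 (bin 1110); offset now 4 = byte 0 bit 4; 28 bits remain
Read 2: bits[4:16] width=12 -> value=4027 (bin 111110111011); offset now 16 = byte 2 bit 0; 16 bits remain
Read 3: bits[16:23] width=7 -> value=38 (bin 0100110); offset now 23 = byte 2 bit 7; 9 bits remain

Answer: 14 4027 38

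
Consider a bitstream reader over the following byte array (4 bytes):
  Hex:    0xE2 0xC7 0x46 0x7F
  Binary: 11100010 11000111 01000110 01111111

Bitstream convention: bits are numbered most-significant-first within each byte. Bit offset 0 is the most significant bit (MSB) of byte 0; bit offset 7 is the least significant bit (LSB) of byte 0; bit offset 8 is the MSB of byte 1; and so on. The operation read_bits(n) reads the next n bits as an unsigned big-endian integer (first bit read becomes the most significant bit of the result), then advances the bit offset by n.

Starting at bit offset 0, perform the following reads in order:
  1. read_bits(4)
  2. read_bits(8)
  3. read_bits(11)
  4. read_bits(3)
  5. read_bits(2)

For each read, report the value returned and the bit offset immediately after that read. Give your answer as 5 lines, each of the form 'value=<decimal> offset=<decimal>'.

Read 1: bits[0:4] width=4 -> value=14 (bin 1110); offset now 4 = byte 0 bit 4; 28 bits remain
Read 2: bits[4:12] width=8 -> value=44 (bin 00101100); offset now 12 = byte 1 bit 4; 20 bits remain
Read 3: bits[12:23] width=11 -> value=931 (bin 01110100011); offset now 23 = byte 2 bit 7; 9 bits remain
Read 4: bits[23:26] width=3 -> value=1 (bin 001); offset now 26 = byte 3 bit 2; 6 bits remain
Read 5: bits[26:28] width=2 -> value=3 (bin 11); offset now 28 = byte 3 bit 4; 4 bits remain

Answer: value=14 offset=4
value=44 offset=12
value=931 offset=23
value=1 offset=26
value=3 offset=28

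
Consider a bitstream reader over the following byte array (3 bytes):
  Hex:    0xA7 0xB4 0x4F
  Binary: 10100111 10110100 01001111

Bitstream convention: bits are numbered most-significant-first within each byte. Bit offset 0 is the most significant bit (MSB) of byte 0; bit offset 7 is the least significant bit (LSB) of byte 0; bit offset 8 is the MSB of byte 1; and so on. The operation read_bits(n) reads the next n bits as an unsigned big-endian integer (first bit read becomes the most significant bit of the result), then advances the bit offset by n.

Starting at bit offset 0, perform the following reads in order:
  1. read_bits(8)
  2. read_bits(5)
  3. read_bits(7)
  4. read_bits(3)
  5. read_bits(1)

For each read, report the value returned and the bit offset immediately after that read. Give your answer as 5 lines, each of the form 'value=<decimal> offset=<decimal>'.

Answer: value=167 offset=8
value=22 offset=13
value=68 offset=20
value=7 offset=23
value=1 offset=24

Derivation:
Read 1: bits[0:8] width=8 -> value=167 (bin 10100111); offset now 8 = byte 1 bit 0; 16 bits remain
Read 2: bits[8:13] width=5 -> value=22 (bin 10110); offset now 13 = byte 1 bit 5; 11 bits remain
Read 3: bits[13:20] width=7 -> value=68 (bin 1000100); offset now 20 = byte 2 bit 4; 4 bits remain
Read 4: bits[20:23] width=3 -> value=7 (bin 111); offset now 23 = byte 2 bit 7; 1 bits remain
Read 5: bits[23:24] width=1 -> value=1 (bin 1); offset now 24 = byte 3 bit 0; 0 bits remain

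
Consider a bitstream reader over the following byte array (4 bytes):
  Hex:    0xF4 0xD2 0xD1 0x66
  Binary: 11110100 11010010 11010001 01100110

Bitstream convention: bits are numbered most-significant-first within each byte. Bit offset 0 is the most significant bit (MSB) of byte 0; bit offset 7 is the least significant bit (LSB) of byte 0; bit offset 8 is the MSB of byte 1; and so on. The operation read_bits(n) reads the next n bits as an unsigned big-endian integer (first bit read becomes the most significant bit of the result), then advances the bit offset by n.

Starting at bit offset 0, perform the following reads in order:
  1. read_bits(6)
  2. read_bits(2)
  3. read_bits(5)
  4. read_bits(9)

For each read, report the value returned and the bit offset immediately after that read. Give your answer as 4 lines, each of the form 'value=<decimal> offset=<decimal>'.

Answer: value=61 offset=6
value=0 offset=8
value=26 offset=13
value=180 offset=22

Derivation:
Read 1: bits[0:6] width=6 -> value=61 (bin 111101); offset now 6 = byte 0 bit 6; 26 bits remain
Read 2: bits[6:8] width=2 -> value=0 (bin 00); offset now 8 = byte 1 bit 0; 24 bits remain
Read 3: bits[8:13] width=5 -> value=26 (bin 11010); offset now 13 = byte 1 bit 5; 19 bits remain
Read 4: bits[13:22] width=9 -> value=180 (bin 010110100); offset now 22 = byte 2 bit 6; 10 bits remain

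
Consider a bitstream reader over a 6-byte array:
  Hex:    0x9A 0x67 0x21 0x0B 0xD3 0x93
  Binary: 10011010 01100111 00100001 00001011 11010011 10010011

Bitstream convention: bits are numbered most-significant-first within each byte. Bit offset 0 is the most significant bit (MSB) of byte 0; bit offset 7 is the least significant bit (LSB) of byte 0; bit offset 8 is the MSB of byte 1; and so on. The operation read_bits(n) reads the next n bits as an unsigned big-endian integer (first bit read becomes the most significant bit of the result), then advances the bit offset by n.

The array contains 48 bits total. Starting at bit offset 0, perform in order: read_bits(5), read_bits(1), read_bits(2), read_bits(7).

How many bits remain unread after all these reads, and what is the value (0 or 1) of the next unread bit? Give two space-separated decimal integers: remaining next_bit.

Answer: 33 1

Derivation:
Read 1: bits[0:5] width=5 -> value=19 (bin 10011); offset now 5 = byte 0 bit 5; 43 bits remain
Read 2: bits[5:6] width=1 -> value=0 (bin 0); offset now 6 = byte 0 bit 6; 42 bits remain
Read 3: bits[6:8] width=2 -> value=2 (bin 10); offset now 8 = byte 1 bit 0; 40 bits remain
Read 4: bits[8:15] width=7 -> value=51 (bin 0110011); offset now 15 = byte 1 bit 7; 33 bits remain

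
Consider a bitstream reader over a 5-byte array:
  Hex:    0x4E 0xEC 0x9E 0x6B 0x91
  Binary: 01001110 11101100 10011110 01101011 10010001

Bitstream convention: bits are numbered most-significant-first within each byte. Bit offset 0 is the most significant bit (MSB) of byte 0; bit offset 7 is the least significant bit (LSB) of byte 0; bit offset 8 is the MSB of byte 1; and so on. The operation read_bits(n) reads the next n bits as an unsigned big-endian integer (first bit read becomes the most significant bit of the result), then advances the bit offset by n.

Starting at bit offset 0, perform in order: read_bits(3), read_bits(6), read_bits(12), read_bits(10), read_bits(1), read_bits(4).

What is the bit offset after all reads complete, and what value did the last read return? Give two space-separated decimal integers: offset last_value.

Read 1: bits[0:3] width=3 -> value=2 (bin 010); offset now 3 = byte 0 bit 3; 37 bits remain
Read 2: bits[3:9] width=6 -> value=29 (bin 011101); offset now 9 = byte 1 bit 1; 31 bits remain
Read 3: bits[9:21] width=12 -> value=3475 (bin 110110010011); offset now 21 = byte 2 bit 5; 19 bits remain
Read 4: bits[21:31] width=10 -> value=821 (bin 1100110101); offset now 31 = byte 3 bit 7; 9 bits remain
Read 5: bits[31:32] width=1 -> value=1 (bin 1); offset now 32 = byte 4 bit 0; 8 bits remain
Read 6: bits[32:36] width=4 -> value=9 (bin 1001); offset now 36 = byte 4 bit 4; 4 bits remain

Answer: 36 9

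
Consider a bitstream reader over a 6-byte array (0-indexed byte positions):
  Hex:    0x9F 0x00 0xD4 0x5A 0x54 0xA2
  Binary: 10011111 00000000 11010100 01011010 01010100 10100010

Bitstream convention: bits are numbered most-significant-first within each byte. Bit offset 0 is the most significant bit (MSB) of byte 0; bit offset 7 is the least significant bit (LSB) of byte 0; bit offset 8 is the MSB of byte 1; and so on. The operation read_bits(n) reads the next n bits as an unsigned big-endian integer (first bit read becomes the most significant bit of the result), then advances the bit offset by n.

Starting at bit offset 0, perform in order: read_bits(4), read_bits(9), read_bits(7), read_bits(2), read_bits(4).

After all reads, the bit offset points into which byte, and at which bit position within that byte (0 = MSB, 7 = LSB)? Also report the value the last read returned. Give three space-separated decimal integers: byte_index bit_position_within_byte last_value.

Read 1: bits[0:4] width=4 -> value=9 (bin 1001); offset now 4 = byte 0 bit 4; 44 bits remain
Read 2: bits[4:13] width=9 -> value=480 (bin 111100000); offset now 13 = byte 1 bit 5; 35 bits remain
Read 3: bits[13:20] width=7 -> value=13 (bin 0001101); offset now 20 = byte 2 bit 4; 28 bits remain
Read 4: bits[20:22] width=2 -> value=1 (bin 01); offset now 22 = byte 2 bit 6; 26 bits remain
Read 5: bits[22:26] width=4 -> value=1 (bin 0001); offset now 26 = byte 3 bit 2; 22 bits remain

Answer: 3 2 1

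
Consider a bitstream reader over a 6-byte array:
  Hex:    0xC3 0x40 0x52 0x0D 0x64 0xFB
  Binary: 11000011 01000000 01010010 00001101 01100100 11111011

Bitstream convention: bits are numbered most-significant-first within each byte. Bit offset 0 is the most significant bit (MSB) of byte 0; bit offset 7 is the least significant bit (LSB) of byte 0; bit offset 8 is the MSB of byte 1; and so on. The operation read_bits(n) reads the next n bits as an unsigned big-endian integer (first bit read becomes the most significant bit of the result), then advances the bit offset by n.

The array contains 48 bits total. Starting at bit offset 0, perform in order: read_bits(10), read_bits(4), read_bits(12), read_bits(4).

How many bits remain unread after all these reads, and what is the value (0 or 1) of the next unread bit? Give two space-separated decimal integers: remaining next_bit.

Read 1: bits[0:10] width=10 -> value=781 (bin 1100001101); offset now 10 = byte 1 bit 2; 38 bits remain
Read 2: bits[10:14] width=4 -> value=0 (bin 0000); offset now 14 = byte 1 bit 6; 34 bits remain
Read 3: bits[14:26] width=12 -> value=328 (bin 000101001000); offset now 26 = byte 3 bit 2; 22 bits remain
Read 4: bits[26:30] width=4 -> value=3 (bin 0011); offset now 30 = byte 3 bit 6; 18 bits remain

Answer: 18 0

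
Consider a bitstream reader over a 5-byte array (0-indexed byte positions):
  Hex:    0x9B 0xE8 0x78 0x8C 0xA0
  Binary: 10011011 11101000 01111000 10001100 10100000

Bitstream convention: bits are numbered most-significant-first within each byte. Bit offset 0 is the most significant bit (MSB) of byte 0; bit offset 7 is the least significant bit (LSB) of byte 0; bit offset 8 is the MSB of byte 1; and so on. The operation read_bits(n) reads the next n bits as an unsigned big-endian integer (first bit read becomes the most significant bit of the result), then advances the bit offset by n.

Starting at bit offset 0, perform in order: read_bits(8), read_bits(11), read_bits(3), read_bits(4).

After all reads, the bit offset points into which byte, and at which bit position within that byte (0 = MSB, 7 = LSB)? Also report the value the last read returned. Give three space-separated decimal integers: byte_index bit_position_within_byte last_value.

Read 1: bits[0:8] width=8 -> value=155 (bin 10011011); offset now 8 = byte 1 bit 0; 32 bits remain
Read 2: bits[8:19] width=11 -> value=1859 (bin 11101000011); offset now 19 = byte 2 bit 3; 21 bits remain
Read 3: bits[19:22] width=3 -> value=6 (bin 110); offset now 22 = byte 2 bit 6; 18 bits remain
Read 4: bits[22:26] width=4 -> value=2 (bin 0010); offset now 26 = byte 3 bit 2; 14 bits remain

Answer: 3 2 2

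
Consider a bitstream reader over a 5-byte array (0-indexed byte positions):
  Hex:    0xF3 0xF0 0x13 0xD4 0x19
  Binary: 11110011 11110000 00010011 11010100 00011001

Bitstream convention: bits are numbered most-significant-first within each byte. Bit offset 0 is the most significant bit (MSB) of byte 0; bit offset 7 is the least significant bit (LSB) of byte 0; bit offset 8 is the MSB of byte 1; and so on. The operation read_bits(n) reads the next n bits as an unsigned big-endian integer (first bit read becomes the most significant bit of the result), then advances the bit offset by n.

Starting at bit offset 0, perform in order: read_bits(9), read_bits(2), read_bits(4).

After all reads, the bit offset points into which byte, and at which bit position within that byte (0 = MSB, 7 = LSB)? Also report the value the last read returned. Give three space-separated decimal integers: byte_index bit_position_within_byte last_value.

Answer: 1 7 8

Derivation:
Read 1: bits[0:9] width=9 -> value=487 (bin 111100111); offset now 9 = byte 1 bit 1; 31 bits remain
Read 2: bits[9:11] width=2 -> value=3 (bin 11); offset now 11 = byte 1 bit 3; 29 bits remain
Read 3: bits[11:15] width=4 -> value=8 (bin 1000); offset now 15 = byte 1 bit 7; 25 bits remain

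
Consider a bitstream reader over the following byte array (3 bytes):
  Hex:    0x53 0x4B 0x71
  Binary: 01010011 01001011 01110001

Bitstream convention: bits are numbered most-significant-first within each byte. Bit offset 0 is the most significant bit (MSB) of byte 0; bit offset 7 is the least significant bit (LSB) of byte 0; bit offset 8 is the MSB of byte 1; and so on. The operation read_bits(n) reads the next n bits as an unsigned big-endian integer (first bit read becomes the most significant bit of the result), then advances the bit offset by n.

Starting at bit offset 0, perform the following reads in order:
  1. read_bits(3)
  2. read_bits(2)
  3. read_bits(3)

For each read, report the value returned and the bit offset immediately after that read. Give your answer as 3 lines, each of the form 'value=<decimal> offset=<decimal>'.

Read 1: bits[0:3] width=3 -> value=2 (bin 010); offset now 3 = byte 0 bit 3; 21 bits remain
Read 2: bits[3:5] width=2 -> value=2 (bin 10); offset now 5 = byte 0 bit 5; 19 bits remain
Read 3: bits[5:8] width=3 -> value=3 (bin 011); offset now 8 = byte 1 bit 0; 16 bits remain

Answer: value=2 offset=3
value=2 offset=5
value=3 offset=8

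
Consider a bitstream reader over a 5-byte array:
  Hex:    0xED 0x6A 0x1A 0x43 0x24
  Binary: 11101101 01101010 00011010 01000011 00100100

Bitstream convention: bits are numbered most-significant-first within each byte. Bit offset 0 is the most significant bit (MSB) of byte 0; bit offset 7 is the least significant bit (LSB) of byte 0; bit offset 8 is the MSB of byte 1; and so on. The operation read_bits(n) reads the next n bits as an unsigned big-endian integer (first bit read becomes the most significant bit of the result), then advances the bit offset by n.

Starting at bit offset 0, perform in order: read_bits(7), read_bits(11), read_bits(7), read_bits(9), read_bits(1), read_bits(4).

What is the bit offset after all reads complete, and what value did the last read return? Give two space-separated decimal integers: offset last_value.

Read 1: bits[0:7] width=7 -> value=118 (bin 1110110); offset now 7 = byte 0 bit 7; 33 bits remain
Read 2: bits[7:18] width=11 -> value=1448 (bin 10110101000); offset now 18 = byte 2 bit 2; 22 bits remain
Read 3: bits[18:25] width=7 -> value=52 (bin 0110100); offset now 25 = byte 3 bit 1; 15 bits remain
Read 4: bits[25:34] width=9 -> value=268 (bin 100001100); offset now 34 = byte 4 bit 2; 6 bits remain
Read 5: bits[34:35] width=1 -> value=1 (bin 1); offset now 35 = byte 4 bit 3; 5 bits remain
Read 6: bits[35:39] width=4 -> value=2 (bin 0010); offset now 39 = byte 4 bit 7; 1 bits remain

Answer: 39 2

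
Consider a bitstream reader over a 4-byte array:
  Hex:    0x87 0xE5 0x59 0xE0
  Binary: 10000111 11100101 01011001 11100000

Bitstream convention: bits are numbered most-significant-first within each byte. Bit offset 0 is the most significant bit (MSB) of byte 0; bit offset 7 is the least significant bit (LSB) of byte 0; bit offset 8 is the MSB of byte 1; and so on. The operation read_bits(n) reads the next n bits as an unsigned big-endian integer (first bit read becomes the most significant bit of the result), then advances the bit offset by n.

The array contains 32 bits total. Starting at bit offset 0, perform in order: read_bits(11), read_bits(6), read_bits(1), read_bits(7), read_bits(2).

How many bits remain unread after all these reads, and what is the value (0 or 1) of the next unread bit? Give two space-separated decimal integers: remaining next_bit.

Read 1: bits[0:11] width=11 -> value=1087 (bin 10000111111); offset now 11 = byte 1 bit 3; 21 bits remain
Read 2: bits[11:17] width=6 -> value=10 (bin 001010); offset now 17 = byte 2 bit 1; 15 bits remain
Read 3: bits[17:18] width=1 -> value=1 (bin 1); offset now 18 = byte 2 bit 2; 14 bits remain
Read 4: bits[18:25] width=7 -> value=51 (bin 0110011); offset now 25 = byte 3 bit 1; 7 bits remain
Read 5: bits[25:27] width=2 -> value=3 (bin 11); offset now 27 = byte 3 bit 3; 5 bits remain

Answer: 5 0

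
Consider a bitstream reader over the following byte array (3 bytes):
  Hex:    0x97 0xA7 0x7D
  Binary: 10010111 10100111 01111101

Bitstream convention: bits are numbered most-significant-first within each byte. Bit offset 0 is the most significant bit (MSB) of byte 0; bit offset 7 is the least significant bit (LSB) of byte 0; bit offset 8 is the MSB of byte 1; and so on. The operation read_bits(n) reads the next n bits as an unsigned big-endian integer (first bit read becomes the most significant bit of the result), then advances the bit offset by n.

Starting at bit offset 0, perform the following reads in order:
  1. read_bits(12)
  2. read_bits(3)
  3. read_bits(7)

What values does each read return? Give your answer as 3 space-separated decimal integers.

Read 1: bits[0:12] width=12 -> value=2426 (bin 100101111010); offset now 12 = byte 1 bit 4; 12 bits remain
Read 2: bits[12:15] width=3 -> value=3 (bin 011); offset now 15 = byte 1 bit 7; 9 bits remain
Read 3: bits[15:22] width=7 -> value=95 (bin 1011111); offset now 22 = byte 2 bit 6; 2 bits remain

Answer: 2426 3 95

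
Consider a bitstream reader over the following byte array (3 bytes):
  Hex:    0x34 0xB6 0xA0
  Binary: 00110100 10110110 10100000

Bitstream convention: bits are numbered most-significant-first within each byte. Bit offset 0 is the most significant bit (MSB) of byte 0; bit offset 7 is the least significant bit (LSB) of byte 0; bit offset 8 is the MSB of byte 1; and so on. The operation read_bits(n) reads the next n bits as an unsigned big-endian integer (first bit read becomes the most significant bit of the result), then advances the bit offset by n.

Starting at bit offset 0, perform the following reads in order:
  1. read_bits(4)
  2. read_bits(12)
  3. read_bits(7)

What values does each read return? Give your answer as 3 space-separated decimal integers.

Answer: 3 1206 80

Derivation:
Read 1: bits[0:4] width=4 -> value=3 (bin 0011); offset now 4 = byte 0 bit 4; 20 bits remain
Read 2: bits[4:16] width=12 -> value=1206 (bin 010010110110); offset now 16 = byte 2 bit 0; 8 bits remain
Read 3: bits[16:23] width=7 -> value=80 (bin 1010000); offset now 23 = byte 2 bit 7; 1 bits remain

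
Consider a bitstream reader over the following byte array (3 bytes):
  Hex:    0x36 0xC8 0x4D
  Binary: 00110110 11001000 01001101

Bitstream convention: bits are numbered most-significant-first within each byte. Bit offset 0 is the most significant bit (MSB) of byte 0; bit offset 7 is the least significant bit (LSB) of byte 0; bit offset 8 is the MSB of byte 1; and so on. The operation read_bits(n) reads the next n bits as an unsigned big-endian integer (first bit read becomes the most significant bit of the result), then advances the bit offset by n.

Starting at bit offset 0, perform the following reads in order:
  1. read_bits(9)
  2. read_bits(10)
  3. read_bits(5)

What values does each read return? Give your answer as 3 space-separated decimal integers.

Answer: 109 578 13

Derivation:
Read 1: bits[0:9] width=9 -> value=109 (bin 001101101); offset now 9 = byte 1 bit 1; 15 bits remain
Read 2: bits[9:19] width=10 -> value=578 (bin 1001000010); offset now 19 = byte 2 bit 3; 5 bits remain
Read 3: bits[19:24] width=5 -> value=13 (bin 01101); offset now 24 = byte 3 bit 0; 0 bits remain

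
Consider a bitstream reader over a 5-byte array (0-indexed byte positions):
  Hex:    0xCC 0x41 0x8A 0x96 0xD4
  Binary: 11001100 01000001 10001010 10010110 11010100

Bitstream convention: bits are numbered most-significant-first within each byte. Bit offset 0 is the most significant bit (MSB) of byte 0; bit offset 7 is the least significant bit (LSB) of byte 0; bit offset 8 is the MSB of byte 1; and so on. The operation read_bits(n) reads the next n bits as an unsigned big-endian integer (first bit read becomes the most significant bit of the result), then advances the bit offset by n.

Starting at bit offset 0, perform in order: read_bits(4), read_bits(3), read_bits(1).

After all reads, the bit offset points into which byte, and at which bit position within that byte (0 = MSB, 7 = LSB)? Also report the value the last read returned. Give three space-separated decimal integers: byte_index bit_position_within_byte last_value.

Read 1: bits[0:4] width=4 -> value=12 (bin 1100); offset now 4 = byte 0 bit 4; 36 bits remain
Read 2: bits[4:7] width=3 -> value=6 (bin 110); offset now 7 = byte 0 bit 7; 33 bits remain
Read 3: bits[7:8] width=1 -> value=0 (bin 0); offset now 8 = byte 1 bit 0; 32 bits remain

Answer: 1 0 0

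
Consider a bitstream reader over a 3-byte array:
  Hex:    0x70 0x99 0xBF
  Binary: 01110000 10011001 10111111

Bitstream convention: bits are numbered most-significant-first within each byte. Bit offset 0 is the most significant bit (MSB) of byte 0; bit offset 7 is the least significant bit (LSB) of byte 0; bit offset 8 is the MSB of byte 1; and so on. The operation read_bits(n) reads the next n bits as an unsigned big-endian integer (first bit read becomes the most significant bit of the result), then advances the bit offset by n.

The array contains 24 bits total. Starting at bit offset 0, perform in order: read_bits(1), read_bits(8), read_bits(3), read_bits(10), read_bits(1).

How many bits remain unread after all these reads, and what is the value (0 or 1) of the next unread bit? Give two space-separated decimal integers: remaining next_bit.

Read 1: bits[0:1] width=1 -> value=0 (bin 0); offset now 1 = byte 0 bit 1; 23 bits remain
Read 2: bits[1:9] width=8 -> value=225 (bin 11100001); offset now 9 = byte 1 bit 1; 15 bits remain
Read 3: bits[9:12] width=3 -> value=1 (bin 001); offset now 12 = byte 1 bit 4; 12 bits remain
Read 4: bits[12:22] width=10 -> value=623 (bin 1001101111); offset now 22 = byte 2 bit 6; 2 bits remain
Read 5: bits[22:23] width=1 -> value=1 (bin 1); offset now 23 = byte 2 bit 7; 1 bits remain

Answer: 1 1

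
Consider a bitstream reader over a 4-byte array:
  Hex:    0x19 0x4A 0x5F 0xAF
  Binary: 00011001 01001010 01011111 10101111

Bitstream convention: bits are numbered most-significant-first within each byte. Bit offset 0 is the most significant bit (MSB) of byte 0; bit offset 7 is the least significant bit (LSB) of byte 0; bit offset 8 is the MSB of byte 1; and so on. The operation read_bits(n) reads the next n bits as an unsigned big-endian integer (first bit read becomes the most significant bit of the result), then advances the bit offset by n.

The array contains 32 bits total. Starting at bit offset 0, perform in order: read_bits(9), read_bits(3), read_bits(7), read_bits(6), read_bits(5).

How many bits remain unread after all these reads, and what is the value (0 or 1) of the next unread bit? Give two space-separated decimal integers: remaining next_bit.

Read 1: bits[0:9] width=9 -> value=50 (bin 000110010); offset now 9 = byte 1 bit 1; 23 bits remain
Read 2: bits[9:12] width=3 -> value=4 (bin 100); offset now 12 = byte 1 bit 4; 20 bits remain
Read 3: bits[12:19] width=7 -> value=82 (bin 1010010); offset now 19 = byte 2 bit 3; 13 bits remain
Read 4: bits[19:25] width=6 -> value=63 (bin 111111); offset now 25 = byte 3 bit 1; 7 bits remain
Read 5: bits[25:30] width=5 -> value=11 (bin 01011); offset now 30 = byte 3 bit 6; 2 bits remain

Answer: 2 1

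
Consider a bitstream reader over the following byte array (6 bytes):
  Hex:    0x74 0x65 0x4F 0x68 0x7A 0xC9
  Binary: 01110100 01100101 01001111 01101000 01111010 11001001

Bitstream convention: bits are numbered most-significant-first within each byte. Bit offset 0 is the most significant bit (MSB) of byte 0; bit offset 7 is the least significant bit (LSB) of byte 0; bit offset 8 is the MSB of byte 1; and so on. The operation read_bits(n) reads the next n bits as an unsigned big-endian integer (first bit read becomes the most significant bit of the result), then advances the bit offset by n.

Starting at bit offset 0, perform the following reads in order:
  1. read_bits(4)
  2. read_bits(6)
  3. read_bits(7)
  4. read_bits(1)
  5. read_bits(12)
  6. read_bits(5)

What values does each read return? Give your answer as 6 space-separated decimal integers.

Read 1: bits[0:4] width=4 -> value=7 (bin 0111); offset now 4 = byte 0 bit 4; 44 bits remain
Read 2: bits[4:10] width=6 -> value=17 (bin 010001); offset now 10 = byte 1 bit 2; 38 bits remain
Read 3: bits[10:17] width=7 -> value=74 (bin 1001010); offset now 17 = byte 2 bit 1; 31 bits remain
Read 4: bits[17:18] width=1 -> value=1 (bin 1); offset now 18 = byte 2 bit 2; 30 bits remain
Read 5: bits[18:30] width=12 -> value=986 (bin 001111011010); offset now 30 = byte 3 bit 6; 18 bits remain
Read 6: bits[30:35] width=5 -> value=3 (bin 00011); offset now 35 = byte 4 bit 3; 13 bits remain

Answer: 7 17 74 1 986 3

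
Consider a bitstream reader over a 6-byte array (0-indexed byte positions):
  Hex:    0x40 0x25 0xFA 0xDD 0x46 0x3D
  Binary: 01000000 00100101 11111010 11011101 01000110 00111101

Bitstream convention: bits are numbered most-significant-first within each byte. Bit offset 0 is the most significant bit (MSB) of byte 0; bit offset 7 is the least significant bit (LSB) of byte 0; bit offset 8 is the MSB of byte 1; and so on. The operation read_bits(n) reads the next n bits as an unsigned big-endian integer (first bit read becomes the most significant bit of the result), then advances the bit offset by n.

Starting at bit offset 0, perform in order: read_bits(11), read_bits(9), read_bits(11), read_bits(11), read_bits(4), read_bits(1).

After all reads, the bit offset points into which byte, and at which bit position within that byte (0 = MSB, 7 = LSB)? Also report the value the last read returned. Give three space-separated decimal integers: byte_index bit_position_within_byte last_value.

Read 1: bits[0:11] width=11 -> value=513 (bin 01000000001); offset now 11 = byte 1 bit 3; 37 bits remain
Read 2: bits[11:20] width=9 -> value=95 (bin 001011111); offset now 20 = byte 2 bit 4; 28 bits remain
Read 3: bits[20:31] width=11 -> value=1390 (bin 10101101110); offset now 31 = byte 3 bit 7; 17 bits remain
Read 4: bits[31:42] width=11 -> value=1304 (bin 10100011000); offset now 42 = byte 5 bit 2; 6 bits remain
Read 5: bits[42:46] width=4 -> value=15 (bin 1111); offset now 46 = byte 5 bit 6; 2 bits remain
Read 6: bits[46:47] width=1 -> value=0 (bin 0); offset now 47 = byte 5 bit 7; 1 bits remain

Answer: 5 7 0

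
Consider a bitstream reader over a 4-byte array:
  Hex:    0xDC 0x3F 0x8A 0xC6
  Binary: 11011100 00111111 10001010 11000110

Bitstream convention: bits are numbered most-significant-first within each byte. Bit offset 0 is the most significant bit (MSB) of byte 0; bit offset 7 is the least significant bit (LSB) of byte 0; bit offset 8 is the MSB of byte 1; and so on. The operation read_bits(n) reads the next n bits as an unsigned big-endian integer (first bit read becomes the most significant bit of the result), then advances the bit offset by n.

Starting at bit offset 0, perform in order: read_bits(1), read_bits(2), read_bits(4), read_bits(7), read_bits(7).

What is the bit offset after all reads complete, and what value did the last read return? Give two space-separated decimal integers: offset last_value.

Answer: 21 113

Derivation:
Read 1: bits[0:1] width=1 -> value=1 (bin 1); offset now 1 = byte 0 bit 1; 31 bits remain
Read 2: bits[1:3] width=2 -> value=2 (bin 10); offset now 3 = byte 0 bit 3; 29 bits remain
Read 3: bits[3:7] width=4 -> value=14 (bin 1110); offset now 7 = byte 0 bit 7; 25 bits remain
Read 4: bits[7:14] width=7 -> value=15 (bin 0001111); offset now 14 = byte 1 bit 6; 18 bits remain
Read 5: bits[14:21] width=7 -> value=113 (bin 1110001); offset now 21 = byte 2 bit 5; 11 bits remain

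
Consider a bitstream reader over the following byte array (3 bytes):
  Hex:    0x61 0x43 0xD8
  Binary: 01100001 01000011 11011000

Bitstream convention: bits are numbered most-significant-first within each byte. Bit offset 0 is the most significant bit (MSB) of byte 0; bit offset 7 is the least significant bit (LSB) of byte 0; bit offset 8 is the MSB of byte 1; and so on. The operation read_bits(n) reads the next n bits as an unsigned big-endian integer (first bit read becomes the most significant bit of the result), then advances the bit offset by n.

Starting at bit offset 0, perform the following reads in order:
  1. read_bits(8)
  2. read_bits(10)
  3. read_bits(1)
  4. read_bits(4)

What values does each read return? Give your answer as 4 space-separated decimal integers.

Answer: 97 271 0 12

Derivation:
Read 1: bits[0:8] width=8 -> value=97 (bin 01100001); offset now 8 = byte 1 bit 0; 16 bits remain
Read 2: bits[8:18] width=10 -> value=271 (bin 0100001111); offset now 18 = byte 2 bit 2; 6 bits remain
Read 3: bits[18:19] width=1 -> value=0 (bin 0); offset now 19 = byte 2 bit 3; 5 bits remain
Read 4: bits[19:23] width=4 -> value=12 (bin 1100); offset now 23 = byte 2 bit 7; 1 bits remain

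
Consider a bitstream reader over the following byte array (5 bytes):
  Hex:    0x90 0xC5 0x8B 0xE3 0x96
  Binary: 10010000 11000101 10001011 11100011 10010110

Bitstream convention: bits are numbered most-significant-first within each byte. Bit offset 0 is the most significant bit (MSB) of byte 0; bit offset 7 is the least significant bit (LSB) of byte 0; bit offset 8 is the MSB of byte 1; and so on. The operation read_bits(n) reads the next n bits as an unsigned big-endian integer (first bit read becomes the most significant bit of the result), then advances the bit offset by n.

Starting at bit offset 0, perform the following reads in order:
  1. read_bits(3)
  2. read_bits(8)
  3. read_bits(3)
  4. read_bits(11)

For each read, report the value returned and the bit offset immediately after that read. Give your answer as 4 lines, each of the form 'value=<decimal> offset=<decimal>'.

Read 1: bits[0:3] width=3 -> value=4 (bin 100); offset now 3 = byte 0 bit 3; 37 bits remain
Read 2: bits[3:11] width=8 -> value=134 (bin 10000110); offset now 11 = byte 1 bit 3; 29 bits remain
Read 3: bits[11:14] width=3 -> value=1 (bin 001); offset now 14 = byte 1 bit 6; 26 bits remain
Read 4: bits[14:25] width=11 -> value=791 (bin 01100010111); offset now 25 = byte 3 bit 1; 15 bits remain

Answer: value=4 offset=3
value=134 offset=11
value=1 offset=14
value=791 offset=25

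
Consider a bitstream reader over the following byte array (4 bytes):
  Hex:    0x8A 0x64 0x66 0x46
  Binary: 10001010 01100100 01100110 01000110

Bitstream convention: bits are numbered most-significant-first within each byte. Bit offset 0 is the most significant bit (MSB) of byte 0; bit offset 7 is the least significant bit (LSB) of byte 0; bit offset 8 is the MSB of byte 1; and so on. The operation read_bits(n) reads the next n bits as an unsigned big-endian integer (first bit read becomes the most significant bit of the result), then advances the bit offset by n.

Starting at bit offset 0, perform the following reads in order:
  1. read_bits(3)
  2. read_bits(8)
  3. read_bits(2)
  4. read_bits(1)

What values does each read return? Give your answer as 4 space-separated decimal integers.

Read 1: bits[0:3] width=3 -> value=4 (bin 100); offset now 3 = byte 0 bit 3; 29 bits remain
Read 2: bits[3:11] width=8 -> value=83 (bin 01010011); offset now 11 = byte 1 bit 3; 21 bits remain
Read 3: bits[11:13] width=2 -> value=0 (bin 00); offset now 13 = byte 1 bit 5; 19 bits remain
Read 4: bits[13:14] width=1 -> value=1 (bin 1); offset now 14 = byte 1 bit 6; 18 bits remain

Answer: 4 83 0 1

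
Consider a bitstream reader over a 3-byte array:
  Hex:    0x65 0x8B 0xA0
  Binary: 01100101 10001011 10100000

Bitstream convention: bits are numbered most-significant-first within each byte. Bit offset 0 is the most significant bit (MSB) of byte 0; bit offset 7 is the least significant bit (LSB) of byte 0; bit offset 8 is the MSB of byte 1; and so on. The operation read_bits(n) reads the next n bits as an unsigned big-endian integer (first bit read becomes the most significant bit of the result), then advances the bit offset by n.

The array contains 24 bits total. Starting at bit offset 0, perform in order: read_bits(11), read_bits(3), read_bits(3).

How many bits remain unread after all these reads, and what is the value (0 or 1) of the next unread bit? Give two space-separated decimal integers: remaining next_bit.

Answer: 7 0

Derivation:
Read 1: bits[0:11] width=11 -> value=812 (bin 01100101100); offset now 11 = byte 1 bit 3; 13 bits remain
Read 2: bits[11:14] width=3 -> value=2 (bin 010); offset now 14 = byte 1 bit 6; 10 bits remain
Read 3: bits[14:17] width=3 -> value=7 (bin 111); offset now 17 = byte 2 bit 1; 7 bits remain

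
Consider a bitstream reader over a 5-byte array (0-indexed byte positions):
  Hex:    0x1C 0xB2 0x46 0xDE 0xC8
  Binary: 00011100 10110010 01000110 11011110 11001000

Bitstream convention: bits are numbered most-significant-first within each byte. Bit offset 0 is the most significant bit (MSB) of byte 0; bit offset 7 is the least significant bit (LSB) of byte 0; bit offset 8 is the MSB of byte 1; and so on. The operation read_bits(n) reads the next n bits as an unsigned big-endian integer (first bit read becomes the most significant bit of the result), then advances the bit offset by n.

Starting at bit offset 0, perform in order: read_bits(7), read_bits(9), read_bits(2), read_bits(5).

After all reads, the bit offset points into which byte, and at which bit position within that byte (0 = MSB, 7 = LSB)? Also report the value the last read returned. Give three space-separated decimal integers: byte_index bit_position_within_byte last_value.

Answer: 2 7 3

Derivation:
Read 1: bits[0:7] width=7 -> value=14 (bin 0001110); offset now 7 = byte 0 bit 7; 33 bits remain
Read 2: bits[7:16] width=9 -> value=178 (bin 010110010); offset now 16 = byte 2 bit 0; 24 bits remain
Read 3: bits[16:18] width=2 -> value=1 (bin 01); offset now 18 = byte 2 bit 2; 22 bits remain
Read 4: bits[18:23] width=5 -> value=3 (bin 00011); offset now 23 = byte 2 bit 7; 17 bits remain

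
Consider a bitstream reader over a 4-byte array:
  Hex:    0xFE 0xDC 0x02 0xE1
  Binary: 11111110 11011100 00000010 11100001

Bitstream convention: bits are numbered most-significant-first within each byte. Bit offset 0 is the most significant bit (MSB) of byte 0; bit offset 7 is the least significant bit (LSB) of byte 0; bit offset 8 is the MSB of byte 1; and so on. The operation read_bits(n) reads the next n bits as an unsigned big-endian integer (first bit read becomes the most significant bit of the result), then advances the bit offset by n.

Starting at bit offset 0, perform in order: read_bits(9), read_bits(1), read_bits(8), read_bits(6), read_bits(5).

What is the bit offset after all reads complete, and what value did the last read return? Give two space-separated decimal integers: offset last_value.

Read 1: bits[0:9] width=9 -> value=509 (bin 111111101); offset now 9 = byte 1 bit 1; 23 bits remain
Read 2: bits[9:10] width=1 -> value=1 (bin 1); offset now 10 = byte 1 bit 2; 22 bits remain
Read 3: bits[10:18] width=8 -> value=112 (bin 01110000); offset now 18 = byte 2 bit 2; 14 bits remain
Read 4: bits[18:24] width=6 -> value=2 (bin 000010); offset now 24 = byte 3 bit 0; 8 bits remain
Read 5: bits[24:29] width=5 -> value=28 (bin 11100); offset now 29 = byte 3 bit 5; 3 bits remain

Answer: 29 28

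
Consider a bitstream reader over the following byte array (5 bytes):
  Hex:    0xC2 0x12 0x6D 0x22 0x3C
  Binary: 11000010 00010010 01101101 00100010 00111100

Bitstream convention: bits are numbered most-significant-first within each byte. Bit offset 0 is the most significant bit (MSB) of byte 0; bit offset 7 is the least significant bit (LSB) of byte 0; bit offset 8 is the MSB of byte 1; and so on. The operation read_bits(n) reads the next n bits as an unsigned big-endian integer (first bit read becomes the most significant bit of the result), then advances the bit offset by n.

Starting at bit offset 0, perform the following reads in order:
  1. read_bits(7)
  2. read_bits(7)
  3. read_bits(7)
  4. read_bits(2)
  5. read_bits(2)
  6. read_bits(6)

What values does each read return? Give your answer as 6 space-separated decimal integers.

Answer: 97 4 77 2 2 17

Derivation:
Read 1: bits[0:7] width=7 -> value=97 (bin 1100001); offset now 7 = byte 0 bit 7; 33 bits remain
Read 2: bits[7:14] width=7 -> value=4 (bin 0000100); offset now 14 = byte 1 bit 6; 26 bits remain
Read 3: bits[14:21] width=7 -> value=77 (bin 1001101); offset now 21 = byte 2 bit 5; 19 bits remain
Read 4: bits[21:23] width=2 -> value=2 (bin 10); offset now 23 = byte 2 bit 7; 17 bits remain
Read 5: bits[23:25] width=2 -> value=2 (bin 10); offset now 25 = byte 3 bit 1; 15 bits remain
Read 6: bits[25:31] width=6 -> value=17 (bin 010001); offset now 31 = byte 3 bit 7; 9 bits remain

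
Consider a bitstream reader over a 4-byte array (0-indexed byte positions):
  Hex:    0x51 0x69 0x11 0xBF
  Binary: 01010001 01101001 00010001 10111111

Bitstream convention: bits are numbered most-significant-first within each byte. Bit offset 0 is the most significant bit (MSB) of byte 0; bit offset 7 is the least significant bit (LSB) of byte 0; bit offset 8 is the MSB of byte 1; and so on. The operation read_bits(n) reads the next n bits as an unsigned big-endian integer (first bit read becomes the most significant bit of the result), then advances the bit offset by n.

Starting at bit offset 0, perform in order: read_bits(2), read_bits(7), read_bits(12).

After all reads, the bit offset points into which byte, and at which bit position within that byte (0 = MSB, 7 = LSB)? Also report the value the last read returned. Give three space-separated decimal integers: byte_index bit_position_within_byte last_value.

Read 1: bits[0:2] width=2 -> value=1 (bin 01); offset now 2 = byte 0 bit 2; 30 bits remain
Read 2: bits[2:9] width=7 -> value=34 (bin 0100010); offset now 9 = byte 1 bit 1; 23 bits remain
Read 3: bits[9:21] width=12 -> value=3362 (bin 110100100010); offset now 21 = byte 2 bit 5; 11 bits remain

Answer: 2 5 3362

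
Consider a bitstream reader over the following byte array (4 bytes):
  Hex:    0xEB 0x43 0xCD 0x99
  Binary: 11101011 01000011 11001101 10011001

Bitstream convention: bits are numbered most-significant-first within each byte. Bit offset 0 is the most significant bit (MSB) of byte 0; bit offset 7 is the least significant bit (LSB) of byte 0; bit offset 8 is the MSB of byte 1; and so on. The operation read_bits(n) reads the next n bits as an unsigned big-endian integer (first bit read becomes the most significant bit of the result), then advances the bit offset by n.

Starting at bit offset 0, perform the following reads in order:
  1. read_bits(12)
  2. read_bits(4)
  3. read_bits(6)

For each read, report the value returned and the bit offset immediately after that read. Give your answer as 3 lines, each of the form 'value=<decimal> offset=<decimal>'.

Answer: value=3764 offset=12
value=3 offset=16
value=51 offset=22

Derivation:
Read 1: bits[0:12] width=12 -> value=3764 (bin 111010110100); offset now 12 = byte 1 bit 4; 20 bits remain
Read 2: bits[12:16] width=4 -> value=3 (bin 0011); offset now 16 = byte 2 bit 0; 16 bits remain
Read 3: bits[16:22] width=6 -> value=51 (bin 110011); offset now 22 = byte 2 bit 6; 10 bits remain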